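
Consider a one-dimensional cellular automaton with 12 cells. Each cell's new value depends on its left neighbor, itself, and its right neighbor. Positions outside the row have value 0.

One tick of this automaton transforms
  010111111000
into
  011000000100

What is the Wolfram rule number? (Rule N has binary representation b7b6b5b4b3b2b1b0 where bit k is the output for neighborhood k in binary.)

52

position 4: 111 → 0  (bit 7 = 0)
position 8: 110 → 0  (bit 6 = 0)
position 2: 101 → 1  (bit 5 = 1)
position 9: 100 → 1  (bit 4 = 1)
position 3: 011 → 0  (bit 3 = 0)
position 1: 010 → 1  (bit 2 = 1)
position 0: 001 → 0  (bit 1 = 0)
position 10: 000 → 0  (bit 0 = 0)
bits b7..b0 = 00110100 = 52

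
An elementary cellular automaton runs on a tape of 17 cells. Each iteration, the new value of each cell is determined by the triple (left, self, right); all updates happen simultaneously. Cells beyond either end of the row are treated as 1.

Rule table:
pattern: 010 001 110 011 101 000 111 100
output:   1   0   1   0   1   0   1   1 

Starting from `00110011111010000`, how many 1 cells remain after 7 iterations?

10011001111111000
11001100111111100
11100110011111110
11110011001111111
11111001100111111
11111100110011111
11111110011001111
count of 1: 13

13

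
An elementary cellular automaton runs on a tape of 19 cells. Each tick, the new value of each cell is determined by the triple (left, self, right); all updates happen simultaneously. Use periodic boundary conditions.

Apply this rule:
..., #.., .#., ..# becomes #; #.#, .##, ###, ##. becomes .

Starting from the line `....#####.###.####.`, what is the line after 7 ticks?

####..............#

####..............#
....##############.
####..............#  (repeats tick 1; period 2)
tick 7: ####..............#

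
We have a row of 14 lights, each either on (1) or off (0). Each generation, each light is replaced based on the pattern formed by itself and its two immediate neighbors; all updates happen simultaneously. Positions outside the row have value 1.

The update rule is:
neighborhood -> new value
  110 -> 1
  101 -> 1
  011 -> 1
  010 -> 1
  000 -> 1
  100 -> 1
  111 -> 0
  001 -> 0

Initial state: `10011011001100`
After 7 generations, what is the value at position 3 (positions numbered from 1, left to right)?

11011111101110
01110000111011
11011110101110
01110011111011
11011010001110
01111111101011
11000000111110
position 3 holds 0

0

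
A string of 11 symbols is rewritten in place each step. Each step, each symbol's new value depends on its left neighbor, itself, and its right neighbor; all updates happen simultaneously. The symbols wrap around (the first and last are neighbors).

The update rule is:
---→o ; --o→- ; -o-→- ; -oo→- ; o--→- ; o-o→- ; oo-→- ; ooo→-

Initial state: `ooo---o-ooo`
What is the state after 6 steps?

step 1: ----o------
step 2: ooo---ooooo
step 3: ----o------  (repeats step 1; period 2)
step 6: ooo---ooooo

ooo---ooooo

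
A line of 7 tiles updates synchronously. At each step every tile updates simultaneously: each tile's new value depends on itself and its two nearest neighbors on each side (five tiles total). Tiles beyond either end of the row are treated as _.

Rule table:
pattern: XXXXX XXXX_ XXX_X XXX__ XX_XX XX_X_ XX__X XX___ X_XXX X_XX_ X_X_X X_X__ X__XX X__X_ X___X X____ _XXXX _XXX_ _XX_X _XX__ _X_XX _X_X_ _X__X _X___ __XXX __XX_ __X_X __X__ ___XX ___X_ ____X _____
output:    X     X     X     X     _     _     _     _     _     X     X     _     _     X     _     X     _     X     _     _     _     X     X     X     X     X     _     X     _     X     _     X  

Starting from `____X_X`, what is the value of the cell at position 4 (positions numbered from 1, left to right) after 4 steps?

_

XX_X_X_
X__XX_X
XX_X___
X___XXX
position 4 holds _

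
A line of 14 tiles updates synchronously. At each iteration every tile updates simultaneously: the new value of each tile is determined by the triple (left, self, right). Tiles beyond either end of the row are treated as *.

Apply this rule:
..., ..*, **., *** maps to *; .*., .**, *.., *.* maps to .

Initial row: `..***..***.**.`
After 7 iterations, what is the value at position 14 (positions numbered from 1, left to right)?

iteration 1: .*.**.*.**..*.
iteration 2: ....*....*.*..
iteration 3: .***..***....*
iteration 4: ..**.*.**.***.
iteration 5: .*.*....*..**.
iteration 6: .....***..*.*.
iteration 7: .****.**.*....
position 14 holds .

.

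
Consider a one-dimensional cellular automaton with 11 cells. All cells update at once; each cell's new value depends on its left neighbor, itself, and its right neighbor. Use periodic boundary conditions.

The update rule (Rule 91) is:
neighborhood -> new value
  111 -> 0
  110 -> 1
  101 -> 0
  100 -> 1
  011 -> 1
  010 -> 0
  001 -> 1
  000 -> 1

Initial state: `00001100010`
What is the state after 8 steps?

10000001111

11111111101
00000000101
11111111000
10000001111
11111111000  (repeats step 3; period 2)
step 8: 10000001111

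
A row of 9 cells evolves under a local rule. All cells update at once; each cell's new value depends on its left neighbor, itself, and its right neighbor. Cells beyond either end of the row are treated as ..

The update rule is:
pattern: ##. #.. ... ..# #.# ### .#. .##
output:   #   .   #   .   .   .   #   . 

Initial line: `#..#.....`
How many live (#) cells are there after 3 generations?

5

#..#.####
#..#....#
#..#.##.#
count of #: 5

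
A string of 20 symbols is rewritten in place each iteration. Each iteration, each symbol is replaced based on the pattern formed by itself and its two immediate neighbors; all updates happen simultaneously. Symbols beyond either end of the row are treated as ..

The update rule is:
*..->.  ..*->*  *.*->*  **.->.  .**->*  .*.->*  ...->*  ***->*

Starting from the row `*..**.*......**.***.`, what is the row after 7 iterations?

*.**.**.******.***..
***.**.******.***..*
**.**.******.***..**
*.**.******.***..**.
***.******.***..**..
**.******.***..**..*
*.******.***..**..**

*.******.***..**..**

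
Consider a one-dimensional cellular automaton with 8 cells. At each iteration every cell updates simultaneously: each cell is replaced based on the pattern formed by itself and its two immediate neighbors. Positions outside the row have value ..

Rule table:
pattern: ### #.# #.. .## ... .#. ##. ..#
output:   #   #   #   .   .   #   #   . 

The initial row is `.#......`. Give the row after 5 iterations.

.....##.

iteration 1: .##.....
iteration 2: ..##....
iteration 3: ...##...
iteration 4: ....##..
iteration 5: .....##.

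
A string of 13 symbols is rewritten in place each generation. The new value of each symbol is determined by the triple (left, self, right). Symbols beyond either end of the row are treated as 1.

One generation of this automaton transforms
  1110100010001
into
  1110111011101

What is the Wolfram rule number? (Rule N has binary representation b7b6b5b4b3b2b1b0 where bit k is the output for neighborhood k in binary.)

position 0: 111 → 1  (bit 7 = 1)
position 2: 110 → 1  (bit 6 = 1)
position 3: 101 → 0  (bit 5 = 0)
position 5: 100 → 1  (bit 4 = 1)
position 12: 011 → 1  (bit 3 = 1)
position 4: 010 → 1  (bit 2 = 1)
position 7: 001 → 0  (bit 1 = 0)
position 6: 000 → 1  (bit 0 = 1)
bits b7..b0 = 11011101 = 221

221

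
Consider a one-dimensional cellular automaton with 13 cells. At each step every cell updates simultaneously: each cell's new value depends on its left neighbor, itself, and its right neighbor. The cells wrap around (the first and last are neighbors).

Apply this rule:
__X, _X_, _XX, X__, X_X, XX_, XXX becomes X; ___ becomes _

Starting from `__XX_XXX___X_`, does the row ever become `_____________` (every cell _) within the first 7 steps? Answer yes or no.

step 1: _XXXXXXXX_XXX
step 2: XXXXXXXXXXXXX
step 3: XXXXXXXXXXXXX  (fixed point — unchanged through step 7)
step 7 is XXXXXXXXXXXXX, still not uniform _

no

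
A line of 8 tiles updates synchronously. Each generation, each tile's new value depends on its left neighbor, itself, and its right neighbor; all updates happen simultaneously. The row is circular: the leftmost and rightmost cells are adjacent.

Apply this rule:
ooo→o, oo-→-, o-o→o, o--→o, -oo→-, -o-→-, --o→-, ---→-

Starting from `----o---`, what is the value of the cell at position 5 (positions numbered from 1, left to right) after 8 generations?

-----o--
------o-
-------o
o-------
-o------
--o-----
---o----
----o---
position 5 holds o

o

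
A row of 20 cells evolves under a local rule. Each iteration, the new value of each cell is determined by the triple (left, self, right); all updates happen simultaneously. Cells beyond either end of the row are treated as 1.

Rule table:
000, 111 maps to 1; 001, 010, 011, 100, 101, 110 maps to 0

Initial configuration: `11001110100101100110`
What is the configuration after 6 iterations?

10000100000000000000
00110001111111111110
00000100111111111100
01110000011111111000
00100111001111110010
00000010000111100000

00000010000111100000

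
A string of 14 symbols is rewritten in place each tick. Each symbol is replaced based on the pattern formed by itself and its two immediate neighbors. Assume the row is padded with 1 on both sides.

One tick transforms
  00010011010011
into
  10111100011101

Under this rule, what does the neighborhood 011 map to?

At position 6 the neighborhood is 011; the next row has 0 there.

0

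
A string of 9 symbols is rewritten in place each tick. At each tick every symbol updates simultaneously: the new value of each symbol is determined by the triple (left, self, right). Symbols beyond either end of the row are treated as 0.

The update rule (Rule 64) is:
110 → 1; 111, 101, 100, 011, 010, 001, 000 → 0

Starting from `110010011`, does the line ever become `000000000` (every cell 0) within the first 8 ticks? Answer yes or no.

tick 1: 010000001
tick 2: 000000000
all cells are 0 at tick 2

yes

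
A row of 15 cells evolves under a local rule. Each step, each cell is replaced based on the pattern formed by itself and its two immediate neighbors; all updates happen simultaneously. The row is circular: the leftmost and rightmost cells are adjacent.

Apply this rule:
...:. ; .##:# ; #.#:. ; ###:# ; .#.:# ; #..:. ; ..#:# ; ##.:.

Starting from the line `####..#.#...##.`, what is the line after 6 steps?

###..##.#..##..
##..##..#.##..#
#..##..##.#..##
..##..##..#.###
.##..##..##.##.
##..##..##..#..

##..##..##..#..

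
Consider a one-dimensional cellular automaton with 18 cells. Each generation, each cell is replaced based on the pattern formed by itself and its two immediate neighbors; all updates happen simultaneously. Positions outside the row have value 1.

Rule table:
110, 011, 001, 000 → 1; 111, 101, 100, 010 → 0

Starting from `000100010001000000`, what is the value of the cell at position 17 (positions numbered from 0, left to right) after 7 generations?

011001100110011111
011011101110110000
011010101010110111
011000000000110100
011011111111110001
011010000000010111
011000111111100100
position 17 holds 0

0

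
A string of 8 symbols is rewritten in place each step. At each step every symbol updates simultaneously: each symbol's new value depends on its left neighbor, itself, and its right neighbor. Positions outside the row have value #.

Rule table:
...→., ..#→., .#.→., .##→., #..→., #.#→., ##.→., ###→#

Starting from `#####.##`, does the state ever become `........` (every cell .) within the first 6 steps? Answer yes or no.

####...#
###.....
##......
#.......
........
all cells are . at step 5

yes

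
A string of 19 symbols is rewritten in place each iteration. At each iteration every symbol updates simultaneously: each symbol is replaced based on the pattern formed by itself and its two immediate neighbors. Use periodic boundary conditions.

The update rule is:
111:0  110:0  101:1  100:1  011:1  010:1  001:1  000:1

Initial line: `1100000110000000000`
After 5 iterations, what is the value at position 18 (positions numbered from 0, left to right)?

1

1011111101111111111
0110000011000000000
1101111110111111111
0011000001100000000
1110111111011111111
position 18 holds 1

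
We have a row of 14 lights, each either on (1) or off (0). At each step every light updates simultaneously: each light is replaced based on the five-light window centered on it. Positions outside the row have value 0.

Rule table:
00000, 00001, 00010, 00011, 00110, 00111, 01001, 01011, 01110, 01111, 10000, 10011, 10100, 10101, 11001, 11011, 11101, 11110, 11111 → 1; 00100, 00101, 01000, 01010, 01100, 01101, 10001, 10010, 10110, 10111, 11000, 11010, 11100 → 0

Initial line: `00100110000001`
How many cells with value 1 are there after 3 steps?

8

11011100111110
10101011111100
00101101111001
count of 1: 8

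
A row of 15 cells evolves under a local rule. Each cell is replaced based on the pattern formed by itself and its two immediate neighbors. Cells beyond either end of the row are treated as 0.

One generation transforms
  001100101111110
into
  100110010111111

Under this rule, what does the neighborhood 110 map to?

1

At position 3 the neighborhood is 110; the next row has 1 there.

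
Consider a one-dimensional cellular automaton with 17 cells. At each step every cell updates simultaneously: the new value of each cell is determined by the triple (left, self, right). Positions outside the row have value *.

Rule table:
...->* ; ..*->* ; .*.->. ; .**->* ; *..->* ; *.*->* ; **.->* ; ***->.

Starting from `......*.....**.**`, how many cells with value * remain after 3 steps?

15

******.*********.
.....***.......**
******.*********.
count of *: 15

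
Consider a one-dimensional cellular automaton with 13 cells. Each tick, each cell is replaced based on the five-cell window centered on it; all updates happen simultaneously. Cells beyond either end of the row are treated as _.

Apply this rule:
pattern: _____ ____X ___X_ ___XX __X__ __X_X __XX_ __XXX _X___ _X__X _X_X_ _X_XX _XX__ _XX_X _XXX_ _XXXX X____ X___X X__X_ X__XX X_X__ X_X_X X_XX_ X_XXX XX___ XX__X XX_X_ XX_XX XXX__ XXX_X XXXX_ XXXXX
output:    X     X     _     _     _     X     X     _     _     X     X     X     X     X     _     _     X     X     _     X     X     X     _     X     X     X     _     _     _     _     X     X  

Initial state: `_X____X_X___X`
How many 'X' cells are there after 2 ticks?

tick 1: ___XX_XXX_X__
tick 2: XX_XX_X___X_X
count of X: 7

7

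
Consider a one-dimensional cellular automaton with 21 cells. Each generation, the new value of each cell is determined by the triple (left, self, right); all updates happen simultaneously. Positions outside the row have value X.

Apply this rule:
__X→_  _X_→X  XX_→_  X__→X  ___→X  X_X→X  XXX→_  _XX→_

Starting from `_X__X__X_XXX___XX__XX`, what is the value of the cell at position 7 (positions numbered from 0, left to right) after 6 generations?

XXX_XX_XX___XX___X___
___X__X__XX___XX_XXX_
XX_XX_XX___XX___X___X
__X__X__XX___XX_XXX__
X_XX_XX___XX___X___X_
_X__X__XX___XX_XXX_XX
position 7 holds X

X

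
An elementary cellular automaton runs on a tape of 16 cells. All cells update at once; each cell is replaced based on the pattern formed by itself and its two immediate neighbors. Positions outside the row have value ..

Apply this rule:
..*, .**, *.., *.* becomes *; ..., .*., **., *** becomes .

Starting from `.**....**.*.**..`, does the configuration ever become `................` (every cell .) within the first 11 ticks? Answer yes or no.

no

**.*..**.*.**.*.
*.*.***.*.**.*.*
.*.**..*.**.*.*.
*.**.**.**.*.*.*
.**.**.**.*.*.*.
**.**.**.*.*.*.*
*.**.**.*.*.*.*.
.**.**.*.*.*.*.*
**.**.*.*.*.*.*.
*.**.*.*.*.*.*.*
.**.*.*.*.*.*.*.
tick 11 is .**.*.*.*.*.*.*., still not uniform .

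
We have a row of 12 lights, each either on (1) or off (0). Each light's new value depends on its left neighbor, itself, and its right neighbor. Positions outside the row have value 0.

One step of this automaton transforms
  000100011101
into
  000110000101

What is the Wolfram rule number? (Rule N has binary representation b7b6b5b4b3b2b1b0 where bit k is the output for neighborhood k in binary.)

position 8: 111 → 0  (bit 7 = 0)
position 9: 110 → 1  (bit 6 = 1)
position 10: 101 → 0  (bit 5 = 0)
position 4: 100 → 1  (bit 4 = 1)
position 7: 011 → 0  (bit 3 = 0)
position 3: 010 → 1  (bit 2 = 1)
position 2: 001 → 0  (bit 1 = 0)
position 0: 000 → 0  (bit 0 = 0)
bits b7..b0 = 01010100 = 84

84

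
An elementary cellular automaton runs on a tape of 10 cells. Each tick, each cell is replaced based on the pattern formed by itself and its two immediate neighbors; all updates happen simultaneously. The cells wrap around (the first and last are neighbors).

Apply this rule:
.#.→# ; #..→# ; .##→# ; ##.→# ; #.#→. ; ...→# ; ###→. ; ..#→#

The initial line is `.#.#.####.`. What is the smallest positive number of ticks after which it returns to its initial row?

2

tick 1: ##.#.#..##
tick 2: .#.#.####.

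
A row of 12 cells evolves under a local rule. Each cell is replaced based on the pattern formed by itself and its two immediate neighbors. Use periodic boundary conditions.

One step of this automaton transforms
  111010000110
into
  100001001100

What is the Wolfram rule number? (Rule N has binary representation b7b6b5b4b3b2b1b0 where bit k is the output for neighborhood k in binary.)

26

position 1: 111 → 0  (bit 7 = 0)
position 2: 110 → 0  (bit 6 = 0)
position 3: 101 → 0  (bit 5 = 0)
position 5: 100 → 1  (bit 4 = 1)
position 0: 011 → 1  (bit 3 = 1)
position 4: 010 → 0  (bit 2 = 0)
position 8: 001 → 1  (bit 1 = 1)
position 6: 000 → 0  (bit 0 = 0)
bits b7..b0 = 00011010 = 26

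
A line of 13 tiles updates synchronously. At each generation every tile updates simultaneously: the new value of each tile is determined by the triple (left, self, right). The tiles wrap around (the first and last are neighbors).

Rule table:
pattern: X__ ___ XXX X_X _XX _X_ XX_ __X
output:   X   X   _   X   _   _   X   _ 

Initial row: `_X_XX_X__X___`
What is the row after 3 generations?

XX__X_XX_XX__

generation 1: __X_XX_X__XXX
generation 2: X__X_XX_X___X
generation 3: XX__X_XX_XX__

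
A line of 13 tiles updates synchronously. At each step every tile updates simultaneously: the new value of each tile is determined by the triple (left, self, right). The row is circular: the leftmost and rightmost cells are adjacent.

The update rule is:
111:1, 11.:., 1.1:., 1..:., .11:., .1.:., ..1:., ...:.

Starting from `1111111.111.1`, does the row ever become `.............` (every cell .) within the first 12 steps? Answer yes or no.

111111...1...
.1111........
..11.........
.............
all cells are . at step 4

yes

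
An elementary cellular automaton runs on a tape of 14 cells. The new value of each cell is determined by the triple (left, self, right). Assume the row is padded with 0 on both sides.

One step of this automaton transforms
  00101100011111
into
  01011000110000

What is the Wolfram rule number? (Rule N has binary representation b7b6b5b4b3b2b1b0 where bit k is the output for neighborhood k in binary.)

42

position 10: 111 → 0  (bit 7 = 0)
position 5: 110 → 0  (bit 6 = 0)
position 3: 101 → 1  (bit 5 = 1)
position 6: 100 → 0  (bit 4 = 0)
position 4: 011 → 1  (bit 3 = 1)
position 2: 010 → 0  (bit 2 = 0)
position 1: 001 → 1  (bit 1 = 1)
position 0: 000 → 0  (bit 0 = 0)
bits b7..b0 = 00101010 = 42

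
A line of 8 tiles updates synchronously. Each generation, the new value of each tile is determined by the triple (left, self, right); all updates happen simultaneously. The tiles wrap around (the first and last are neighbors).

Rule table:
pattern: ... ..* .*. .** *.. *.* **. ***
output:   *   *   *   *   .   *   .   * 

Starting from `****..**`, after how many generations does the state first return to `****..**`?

generation 1: ***..***
generation 2: **..****
generation 3: *..*****
generation 4: ..******
generation 5: .******.
generation 6: ******..
generation 7: *****..*
generation 8: ****..**

8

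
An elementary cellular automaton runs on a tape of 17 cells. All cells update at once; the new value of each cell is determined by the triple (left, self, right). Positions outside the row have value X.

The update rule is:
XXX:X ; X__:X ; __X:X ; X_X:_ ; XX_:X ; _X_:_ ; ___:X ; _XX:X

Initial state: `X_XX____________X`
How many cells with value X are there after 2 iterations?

16

X_XXXXXXXXXXXXXXX
X_XXXXXXXXXXXXXXX
count of X: 16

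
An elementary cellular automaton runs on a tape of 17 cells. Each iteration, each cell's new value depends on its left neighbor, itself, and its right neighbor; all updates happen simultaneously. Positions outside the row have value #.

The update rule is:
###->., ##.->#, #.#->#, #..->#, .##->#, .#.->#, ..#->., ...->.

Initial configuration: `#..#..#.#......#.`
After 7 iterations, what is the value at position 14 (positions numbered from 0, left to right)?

##.##.####.....##
.######..##....#.
##....##.###...##
.##...####.##..#.
####..#..#####.##
...##.##.#...###.
#..########..#.##
position 14 holds .

.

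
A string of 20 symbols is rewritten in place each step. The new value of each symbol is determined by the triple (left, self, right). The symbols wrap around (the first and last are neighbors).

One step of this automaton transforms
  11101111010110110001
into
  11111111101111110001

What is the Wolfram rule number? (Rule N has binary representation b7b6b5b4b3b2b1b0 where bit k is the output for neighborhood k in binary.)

232

position 0: 111 → 1  (bit 7 = 1)
position 2: 110 → 1  (bit 6 = 1)
position 3: 101 → 1  (bit 5 = 1)
position 16: 100 → 0  (bit 4 = 0)
position 4: 011 → 1  (bit 3 = 1)
position 9: 010 → 0  (bit 2 = 0)
position 18: 001 → 0  (bit 1 = 0)
position 17: 000 → 0  (bit 0 = 0)
bits b7..b0 = 11101000 = 232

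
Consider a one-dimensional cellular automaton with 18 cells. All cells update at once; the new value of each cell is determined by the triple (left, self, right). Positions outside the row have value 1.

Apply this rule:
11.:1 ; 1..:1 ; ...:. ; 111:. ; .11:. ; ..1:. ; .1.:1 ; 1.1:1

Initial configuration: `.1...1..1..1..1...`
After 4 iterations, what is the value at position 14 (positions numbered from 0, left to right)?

1

iteration 1: 111..11.11.11.11..
iteration 2: ..11..11.11.11.11.
iteration 3: 1..11..11.11.11.11
iteration 4: 11..11..11.11.11..
position 14 holds 1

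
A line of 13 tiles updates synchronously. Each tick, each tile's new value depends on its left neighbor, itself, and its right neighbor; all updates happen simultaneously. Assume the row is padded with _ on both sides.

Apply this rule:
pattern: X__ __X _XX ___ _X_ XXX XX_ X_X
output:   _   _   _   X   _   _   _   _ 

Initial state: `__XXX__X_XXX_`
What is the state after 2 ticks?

tick 1: X____________
tick 2: __XXXXXXXXXXX

__XXXXXXXXXXX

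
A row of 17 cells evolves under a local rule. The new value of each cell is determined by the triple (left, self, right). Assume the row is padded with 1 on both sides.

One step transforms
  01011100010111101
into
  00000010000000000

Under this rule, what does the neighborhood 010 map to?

0

At position 1 the neighborhood is 010; the next row has 0 there.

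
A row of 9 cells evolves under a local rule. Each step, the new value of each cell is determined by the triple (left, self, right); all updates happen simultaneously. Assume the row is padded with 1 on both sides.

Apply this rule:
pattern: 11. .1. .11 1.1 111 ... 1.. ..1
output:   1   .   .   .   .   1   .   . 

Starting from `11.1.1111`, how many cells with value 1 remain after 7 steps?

4

.1.......
...11111.
.1.....1.
...111...
.1...1.1.
...1.....
.1...111.
count of 1: 4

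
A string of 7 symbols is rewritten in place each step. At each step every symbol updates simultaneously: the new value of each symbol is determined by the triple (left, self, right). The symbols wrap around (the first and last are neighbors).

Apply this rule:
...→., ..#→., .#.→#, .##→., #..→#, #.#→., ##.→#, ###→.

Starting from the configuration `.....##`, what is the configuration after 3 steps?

.##....

step 1: #.....#
step 2: ##.....
step 3: .##....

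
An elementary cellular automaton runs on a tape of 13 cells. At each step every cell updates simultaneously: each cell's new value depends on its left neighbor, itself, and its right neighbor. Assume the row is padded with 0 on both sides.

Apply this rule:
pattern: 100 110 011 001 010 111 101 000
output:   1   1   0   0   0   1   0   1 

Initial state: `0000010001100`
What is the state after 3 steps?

0011110011001

1111001100111
0111100110011
0011110011001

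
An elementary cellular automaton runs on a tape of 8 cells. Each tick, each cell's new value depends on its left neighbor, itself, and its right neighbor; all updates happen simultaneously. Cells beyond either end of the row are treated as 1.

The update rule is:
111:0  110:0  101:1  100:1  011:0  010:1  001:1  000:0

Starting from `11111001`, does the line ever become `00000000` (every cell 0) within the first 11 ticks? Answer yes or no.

tick 1: 00000110
tick 2: 10001001
tick 3: 01011110
tick 4: 11100001
tick 5: 00010010
tick 6: 10111111
tick 7: 01000000
tick 8: 11100001  (repeats tick 4; period 4)
tick 11: 01000000
tick 11 is 01000000, still not uniform 0

no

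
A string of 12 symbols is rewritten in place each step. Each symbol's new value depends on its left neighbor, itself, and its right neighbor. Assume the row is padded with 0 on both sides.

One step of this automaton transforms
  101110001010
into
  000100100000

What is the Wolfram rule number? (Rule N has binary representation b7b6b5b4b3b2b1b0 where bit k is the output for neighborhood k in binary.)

position 3: 111 → 1  (bit 7 = 1)
position 4: 110 → 0  (bit 6 = 0)
position 1: 101 → 0  (bit 5 = 0)
position 5: 100 → 0  (bit 4 = 0)
position 2: 011 → 0  (bit 3 = 0)
position 0: 010 → 0  (bit 2 = 0)
position 7: 001 → 0  (bit 1 = 0)
position 6: 000 → 1  (bit 0 = 1)
bits b7..b0 = 10000001 = 129

129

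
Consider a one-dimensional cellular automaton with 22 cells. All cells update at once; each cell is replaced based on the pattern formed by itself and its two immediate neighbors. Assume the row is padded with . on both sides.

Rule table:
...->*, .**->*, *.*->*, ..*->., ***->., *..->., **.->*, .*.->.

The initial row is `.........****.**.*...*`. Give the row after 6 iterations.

iteration 1: ********.*..*****..*..
iteration 2: *......**...*...*....*
iteration 3: ..****.**.*...*...**..
iteration 4: *.*..*****..*...*.**.*
iteration 5: .*...*...*....*..****.
iteration 6: ...*...*...**....*..*.

...*...*...**....*..*.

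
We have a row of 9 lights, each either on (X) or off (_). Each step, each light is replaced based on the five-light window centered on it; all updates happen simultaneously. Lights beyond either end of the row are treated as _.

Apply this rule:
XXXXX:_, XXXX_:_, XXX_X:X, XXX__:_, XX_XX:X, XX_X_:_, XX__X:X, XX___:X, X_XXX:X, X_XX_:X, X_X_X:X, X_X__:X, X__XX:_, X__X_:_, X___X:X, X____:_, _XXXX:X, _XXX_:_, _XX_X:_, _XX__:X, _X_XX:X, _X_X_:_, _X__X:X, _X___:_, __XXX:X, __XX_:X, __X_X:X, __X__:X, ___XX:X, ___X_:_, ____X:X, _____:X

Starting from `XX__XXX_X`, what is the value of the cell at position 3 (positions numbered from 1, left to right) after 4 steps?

X

step 1: XXX_X_X_X
step 2: X_X_X_X_X
step 3: X_X_X_X_X  (fixed point — unchanged through step 4)
position 3 holds X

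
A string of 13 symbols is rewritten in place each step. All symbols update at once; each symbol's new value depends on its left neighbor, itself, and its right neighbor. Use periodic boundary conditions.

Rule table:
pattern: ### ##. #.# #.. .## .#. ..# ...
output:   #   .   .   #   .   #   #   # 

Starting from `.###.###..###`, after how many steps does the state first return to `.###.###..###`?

..#...#.##.#.
#######....##
######.####.#
#####...##...
.###.###..###

5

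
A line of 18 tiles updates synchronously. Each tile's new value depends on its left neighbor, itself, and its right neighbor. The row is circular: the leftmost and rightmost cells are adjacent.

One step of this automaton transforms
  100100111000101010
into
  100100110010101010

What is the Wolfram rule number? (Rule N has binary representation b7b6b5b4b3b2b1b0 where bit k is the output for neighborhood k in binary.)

position 7: 111 → 1  (bit 7 = 1)
position 8: 110 → 0  (bit 6 = 0)
position 13: 101 → 0  (bit 5 = 0)
position 1: 100 → 0  (bit 4 = 0)
position 6: 011 → 1  (bit 3 = 1)
position 0: 010 → 1  (bit 2 = 1)
position 2: 001 → 0  (bit 1 = 0)
position 10: 000 → 1  (bit 0 = 1)
bits b7..b0 = 10001101 = 141

141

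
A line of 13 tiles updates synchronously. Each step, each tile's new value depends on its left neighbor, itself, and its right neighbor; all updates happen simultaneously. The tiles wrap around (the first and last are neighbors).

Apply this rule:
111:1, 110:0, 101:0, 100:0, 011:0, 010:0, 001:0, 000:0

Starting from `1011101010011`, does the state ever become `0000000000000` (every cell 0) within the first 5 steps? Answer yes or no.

yes

0001000000001
0000000000000
all cells are 0 at step 2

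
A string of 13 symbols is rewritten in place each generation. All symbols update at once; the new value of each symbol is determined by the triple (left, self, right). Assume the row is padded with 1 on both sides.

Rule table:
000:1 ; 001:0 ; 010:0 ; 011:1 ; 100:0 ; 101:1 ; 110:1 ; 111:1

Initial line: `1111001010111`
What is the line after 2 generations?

1111010011111

generation 1: 1111000101111
generation 2: 1111010011111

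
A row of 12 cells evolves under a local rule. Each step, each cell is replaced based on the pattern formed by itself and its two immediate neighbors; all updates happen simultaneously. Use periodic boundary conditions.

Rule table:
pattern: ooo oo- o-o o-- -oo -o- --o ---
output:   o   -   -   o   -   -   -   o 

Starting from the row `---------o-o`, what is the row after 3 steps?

step 1: oooooooo----
step 2: -oooooo-ooo-
step 3: --oooo---o-o

--oooo---o-o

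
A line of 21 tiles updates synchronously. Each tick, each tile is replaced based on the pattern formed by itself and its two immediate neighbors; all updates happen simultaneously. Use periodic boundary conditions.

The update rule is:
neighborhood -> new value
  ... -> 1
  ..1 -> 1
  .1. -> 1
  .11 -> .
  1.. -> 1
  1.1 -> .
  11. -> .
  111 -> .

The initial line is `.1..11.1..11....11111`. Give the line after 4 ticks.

.111...111..1111.....
1...111...11....11111
.111...111..1111.....  (repeats tick 1; period 2)
tick 4: 1...111...11....11111

1...111...11....11111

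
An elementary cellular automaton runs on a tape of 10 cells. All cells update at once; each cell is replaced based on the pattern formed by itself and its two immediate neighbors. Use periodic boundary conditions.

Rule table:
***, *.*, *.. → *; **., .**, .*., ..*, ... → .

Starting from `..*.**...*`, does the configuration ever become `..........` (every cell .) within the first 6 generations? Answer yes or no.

no

*..*..*...
.*..*..*..
..*..*..*.
...*..*..*
*...*..*..
.*...*..*.
generation 6 is .*...*..*., still not uniform .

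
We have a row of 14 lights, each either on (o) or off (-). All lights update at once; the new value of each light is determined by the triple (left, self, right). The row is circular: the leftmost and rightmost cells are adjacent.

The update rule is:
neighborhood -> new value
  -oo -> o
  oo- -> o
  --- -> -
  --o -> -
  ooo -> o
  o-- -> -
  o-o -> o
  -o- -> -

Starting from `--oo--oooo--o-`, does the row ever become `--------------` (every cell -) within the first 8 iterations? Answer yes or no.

--oo--oooo----
--oo--oooo----  (fixed point — unchanged through iteration 8)
iteration 8 is --oo--oooo----, still not uniform -

no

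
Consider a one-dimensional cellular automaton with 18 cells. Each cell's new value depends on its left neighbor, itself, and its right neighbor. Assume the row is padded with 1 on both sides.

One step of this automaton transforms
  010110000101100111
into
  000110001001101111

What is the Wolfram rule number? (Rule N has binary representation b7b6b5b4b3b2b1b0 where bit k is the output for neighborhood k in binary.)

position 16: 111 → 1  (bit 7 = 1)
position 4: 110 → 1  (bit 6 = 1)
position 0: 101 → 0  (bit 5 = 0)
position 5: 100 → 0  (bit 4 = 0)
position 3: 011 → 1  (bit 3 = 1)
position 1: 010 → 0  (bit 2 = 0)
position 8: 001 → 1  (bit 1 = 1)
position 6: 000 → 0  (bit 0 = 0)
bits b7..b0 = 11001010 = 202

202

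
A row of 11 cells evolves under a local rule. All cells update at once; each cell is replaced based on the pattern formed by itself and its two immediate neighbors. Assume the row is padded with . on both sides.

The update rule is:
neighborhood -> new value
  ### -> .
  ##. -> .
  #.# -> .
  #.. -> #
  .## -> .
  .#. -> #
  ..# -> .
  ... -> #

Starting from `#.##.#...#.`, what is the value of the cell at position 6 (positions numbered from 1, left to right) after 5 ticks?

tick 1: #....###.##
tick 2: ####.......
tick 3: ....#######
tick 4: ###........
tick 5: ...########
position 6 holds #

#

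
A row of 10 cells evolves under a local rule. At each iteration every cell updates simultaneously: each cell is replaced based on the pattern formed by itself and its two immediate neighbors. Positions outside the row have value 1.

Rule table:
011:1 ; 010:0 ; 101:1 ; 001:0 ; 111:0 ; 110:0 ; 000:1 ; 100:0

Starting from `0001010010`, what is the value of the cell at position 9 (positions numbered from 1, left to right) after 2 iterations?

0

0100100001
1000001101
position 9 holds 0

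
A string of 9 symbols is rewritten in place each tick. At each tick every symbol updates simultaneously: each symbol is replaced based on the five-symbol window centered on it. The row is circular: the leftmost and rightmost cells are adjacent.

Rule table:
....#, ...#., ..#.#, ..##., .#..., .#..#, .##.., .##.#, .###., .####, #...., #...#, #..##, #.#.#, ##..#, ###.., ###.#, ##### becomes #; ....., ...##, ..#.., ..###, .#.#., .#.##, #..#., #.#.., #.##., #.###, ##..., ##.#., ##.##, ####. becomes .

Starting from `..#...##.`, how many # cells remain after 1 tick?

##.##.##.
count of #: 6

6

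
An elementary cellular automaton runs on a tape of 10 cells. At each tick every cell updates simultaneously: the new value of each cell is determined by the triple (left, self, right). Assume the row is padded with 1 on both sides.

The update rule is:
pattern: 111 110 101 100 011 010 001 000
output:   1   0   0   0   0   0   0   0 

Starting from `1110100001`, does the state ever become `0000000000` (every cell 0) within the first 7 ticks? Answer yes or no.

yes

tick 1: 1100000000
tick 2: 1000000000
tick 3: 0000000000
all cells are 0 at tick 3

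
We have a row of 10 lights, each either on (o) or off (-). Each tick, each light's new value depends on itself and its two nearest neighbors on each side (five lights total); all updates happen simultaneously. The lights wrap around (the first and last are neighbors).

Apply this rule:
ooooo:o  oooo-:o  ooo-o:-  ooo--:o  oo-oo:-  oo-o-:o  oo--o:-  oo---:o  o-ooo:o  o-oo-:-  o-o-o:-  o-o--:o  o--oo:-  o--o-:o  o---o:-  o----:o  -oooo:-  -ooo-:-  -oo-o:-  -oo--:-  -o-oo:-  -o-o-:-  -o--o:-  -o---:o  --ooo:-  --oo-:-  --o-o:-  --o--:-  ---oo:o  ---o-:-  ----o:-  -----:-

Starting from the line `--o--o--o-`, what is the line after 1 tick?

----o--o-o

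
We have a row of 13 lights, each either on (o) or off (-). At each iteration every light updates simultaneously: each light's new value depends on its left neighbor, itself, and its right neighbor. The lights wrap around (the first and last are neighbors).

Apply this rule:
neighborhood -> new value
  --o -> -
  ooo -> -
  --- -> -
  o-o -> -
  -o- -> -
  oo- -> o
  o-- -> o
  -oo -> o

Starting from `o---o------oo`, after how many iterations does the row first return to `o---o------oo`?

26

oo---o-----o-
ooo---o------
o-oo---o-----
--ooo---o----
--o-oo---o---
----ooo---o--
----o-oo---o-
------ooo---o
o-----o-oo---
-o------ooo--
--o-----o-oo-
---o------ooo
o---o-----o-o
oo---o------o
-oo---o-----o
-ooo---o-----
-o-oo---o----
---ooo---o---
---o-oo---o--
-----ooo---o-
-----o-oo---o
o------ooo---
-o-----o-oo--
--o------ooo-
---o-----o-oo
o---o------oo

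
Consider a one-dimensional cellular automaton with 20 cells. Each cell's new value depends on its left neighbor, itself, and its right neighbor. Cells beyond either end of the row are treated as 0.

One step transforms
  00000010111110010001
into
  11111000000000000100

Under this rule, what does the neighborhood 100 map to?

At position 13 the neighborhood is 100; the next row has 0 there.

0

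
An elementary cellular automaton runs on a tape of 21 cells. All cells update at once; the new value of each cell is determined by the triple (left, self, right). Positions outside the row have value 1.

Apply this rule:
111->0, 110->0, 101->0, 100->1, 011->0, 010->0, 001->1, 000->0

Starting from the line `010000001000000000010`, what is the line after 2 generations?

001000010100000000100
110100100010000001011

110100100010000001011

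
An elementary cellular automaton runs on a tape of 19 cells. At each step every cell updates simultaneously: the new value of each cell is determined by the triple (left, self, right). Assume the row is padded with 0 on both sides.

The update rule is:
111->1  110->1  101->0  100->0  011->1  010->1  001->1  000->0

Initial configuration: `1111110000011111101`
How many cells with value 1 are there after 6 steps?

1111110000111111101
1111110001111111101
1111110011111111101
1111110111111111101
1111110111111111101  (fixed point — unchanged through step 6)
count of 1: 17

17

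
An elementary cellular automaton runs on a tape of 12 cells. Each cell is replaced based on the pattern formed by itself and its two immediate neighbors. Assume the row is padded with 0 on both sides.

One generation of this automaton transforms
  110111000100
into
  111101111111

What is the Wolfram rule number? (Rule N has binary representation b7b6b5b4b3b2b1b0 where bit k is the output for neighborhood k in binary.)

127

position 4: 111 → 0  (bit 7 = 0)
position 1: 110 → 1  (bit 6 = 1)
position 2: 101 → 1  (bit 5 = 1)
position 6: 100 → 1  (bit 4 = 1)
position 0: 011 → 1  (bit 3 = 1)
position 9: 010 → 1  (bit 2 = 1)
position 8: 001 → 1  (bit 1 = 1)
position 7: 000 → 1  (bit 0 = 1)
bits b7..b0 = 01111111 = 127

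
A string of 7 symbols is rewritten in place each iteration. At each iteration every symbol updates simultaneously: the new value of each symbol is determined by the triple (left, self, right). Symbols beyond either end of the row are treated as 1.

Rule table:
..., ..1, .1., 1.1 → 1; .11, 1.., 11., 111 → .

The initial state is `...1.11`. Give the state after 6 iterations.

.1111..
1.....1
..1111.
.1....1
11.111.
..1...1

..1...1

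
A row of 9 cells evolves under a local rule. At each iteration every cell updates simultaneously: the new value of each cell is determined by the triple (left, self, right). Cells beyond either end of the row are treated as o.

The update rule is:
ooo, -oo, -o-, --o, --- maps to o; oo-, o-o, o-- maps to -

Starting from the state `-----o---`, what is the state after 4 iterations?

-oo--oooo

-ooooo-oo
-oooo--oo
-ooo--ooo
-oo--oooo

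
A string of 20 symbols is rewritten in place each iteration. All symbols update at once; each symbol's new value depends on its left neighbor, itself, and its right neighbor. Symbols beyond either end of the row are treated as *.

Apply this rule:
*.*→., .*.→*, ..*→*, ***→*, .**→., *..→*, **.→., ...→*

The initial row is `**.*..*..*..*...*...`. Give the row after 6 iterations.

***.***.************

iteration 1: *..*****************
iteration 2: .**.****************
iteration 3: .....***************
iteration 4: *****.**************
iteration 5: ****...*************
iteration 6: ***.***.************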